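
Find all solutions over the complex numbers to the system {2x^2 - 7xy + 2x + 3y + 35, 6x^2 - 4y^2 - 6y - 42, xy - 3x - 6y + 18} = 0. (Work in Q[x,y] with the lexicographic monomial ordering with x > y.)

Compute a lex Gröbner basis by Buchberger's algorithm.
f_1 = 2x^2 - 7xy + 2x + 3y + 35, LT = x^2.
f_2 = 6x^2 - 4y^2 - 6y - 42, LT = x^2.
f_3 = xy - 3x - 6y + 18, LT = xy.

S(f_1,f_2): lcm = x^2. S = -7/2xy + x + 2/3y^2 + 5/2y + 49/2.
  reduce S modulo (f_1, f_2, f_3):
  remainder -19/2x + 2/3y^2 - 37/2y + 175/2 ≠ 0; add h_4 = -19/2x + 2/3y^2 - 37/2y + 175/2 to the basis.

S(f_1,f_3): lcm = x^2y. S = 3x^2 - 7/2xy^2 + 7xy - 18x + 3/2y^2 + 35/2y.
  reduce S modulo (f_1, f_2, f_3, h_4):
  remainder -39/2y^2 + 118y - 357/2 ≠ 0; add h_5 = -39/2y^2 + 118y - 357/2 to the basis.

S(f_2,f_3): lcm = x^2y. S = 3x^2 + 6xy - 18x - 2/3y^3 - y^2 - 7y.
  reduce S modulo (f_1, f_2, f_3, h_4, h_5):
  remainder 90082/4563y - 90082/1521 ≠ 0; add h_6 = 90082/4563y - 90082/1521 to the basis.

The other S-polynomials (S(f_1,h_4), S(f_2,h_4), S(f_3,h_4), S(f_1,h_5), S(f_2,h_5), S(f_3,h_5), S(h_4,h_5), S(f_1,h_6), S(f_2,h_6), S(f_3,h_6), S(h_4,h_6), S(h_5,h_6)) all reduce to 0 modulo the current basis, so we have a Gröbner basis.
Inter-reduce: drop elements whose leading term is divisible by another's, tail-reduce, and make monic.
Reduced Gröbner basis: {x - 4, y - 3}.

The lex basis is triangular: the last element involves only y. Solving y - 3 = 0 gives y ∈ {3}; substituting each value into the earlier elements determines the remaining variables.
  y = 3: the earlier basis element becomes x - 4 = 0, giving x = 4 — point (4, 3).

{(4, 3)}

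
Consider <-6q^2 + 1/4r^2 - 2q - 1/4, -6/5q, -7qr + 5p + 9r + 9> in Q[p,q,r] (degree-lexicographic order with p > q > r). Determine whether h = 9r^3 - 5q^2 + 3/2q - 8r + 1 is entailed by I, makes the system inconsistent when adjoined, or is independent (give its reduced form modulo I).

9r^3 - 5q^2 + 3/2q - 8r + 1 is independent of I; its normal form modulo I is r + 1.

First compute the reduced Gröbner basis of I by Buchberger's algorithm.
f_1 = -6q^2 + 1/4r^2 - 2q - 1/4, LT = q^2.
f_2 = -6/5q, LT = q.
f_3 = -7qr + 5p + 9r + 9, LT = qr.

S(f_1,f_2): lcm = q^2. S = -1/24r^2 + 1/3q + 1/24.
  leading term r^2: no divisor's leading term divides it; move -1/24r^2 to the remainder.
  leading term q: subtract (-5/18)·f_2 from 1/3q + 1/24 → 1/24
  leading term 1: no divisor's leading term divides it; move 1/24 to the remainder.
  remainder -1/24r^2 + 1/24 ≠ 0; add k_4 = -1/24r^2 + 1/24 to the basis.

S(f_2,f_3): lcm = qr. S = 5/7p + 9/7r + 9/7.
  leading term p: no divisor's leading term divides it; move 5/7p to the remainder.
  leading term r: no divisor's leading term divides it; move 9/7r to the remainder.
  leading term 1: no divisor's leading term divides it; move 9/7 to the remainder.
  remainder 5/7p + 9/7r + 9/7 ≠ 0; add k_5 = 5/7p + 9/7r + 9/7 to the basis.

The other S-polynomials (S(f_1,f_3), S(f_1,k_4), S(f_2,k_4), S(f_3,k_4), S(f_1,k_5), S(f_2,k_5), S(f_3,k_5), S(k_4,k_5)) all reduce to 0 modulo the current basis, so we have a Gröbner basis.
Inter-reduce: drop elements whose leading term is divisible by another's, tail-reduce, and make monic.
Reduced Gröbner basis: {r^2 - 1, p + 9/5r + 9/5, q}.
Label its elements g_1 = r^2 - 1, g_2 = p + 9/5r + 9/5, g_3 = q.

Reduce h = 9r^3 - 5q^2 + 3/2q - 8r + 1 modulo G:
  leading term r^3: subtract (9r)·g_1 from 9r^3 - 5q^2 + 3/2q - 8r + 1 → -5q^2 + 3/2q + r + 1
  leading term q^2: subtract (-5q)·g_3 from -5q^2 + 3/2q + r + 1 → 3/2q + r + 1
  leading term q: subtract (3/2)·g_3 from 3/2q + r + 1 → r + 1
  leading term r: no divisor's leading term divides it; move r to the remainder.
  leading term 1: no divisor's leading term divides it; move 1 to the remainder.
  normal form = r + 1.
The normal form is nonzero, so h ∉ I. Since h minus its normal form lies in I, I + (h) = I + (n) where n = r + 1; decide whether this ideal is the whole ring.
Run Buchberger on G together with n (pairs among the g_i already reduce to 0 since G is a Gröbner basis):
g_1 = r^2 - 1, LT = r^2.
g_2 = p + 9/5r + 9/5, LT = p.
g_3 = q, LT = q.
n = r + 1, LT = r.

The S-polynomials (S(g_1,g_2), S(g_1,g_3), S(g_1,n), S(g_2,g_3), S(g_2,n), S(g_3,n)) all reduce to 0 modulo the current basis, so we have a Gröbner basis.
Inter-reduce: drop elements whose leading term is divisible by another's, tail-reduce, and make monic.
Reduced Gröbner basis: {p, q, r + 1}.
The reduced Gröbner basis of I + (h) is {p, q, r + 1} ≠ {1}, a proper ideal, so the enlarged system stays consistent: h is independent of I, with normal form r + 1.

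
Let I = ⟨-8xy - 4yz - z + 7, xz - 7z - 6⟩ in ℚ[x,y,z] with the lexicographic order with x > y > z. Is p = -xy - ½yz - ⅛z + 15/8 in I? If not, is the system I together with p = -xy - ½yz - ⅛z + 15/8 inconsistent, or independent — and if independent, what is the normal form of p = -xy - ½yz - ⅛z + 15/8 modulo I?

Adjoining -xy - ½yz - ⅛z + 15/8 makes the ideal the whole ring: the system is inconsistent.

First compute the reduced Gröbner basis of I by Buchberger's algorithm.
f_1 = -8xy - 4yz - z + 7, LT = xy.
f_2 = xz - 7z - 6, LT = xz.

S(f_1,f_2): lcm = xyz. S = ½yz² + 7yz + 6y + ⅛z² - ⅞z.
  leading term yz²: no divisor's leading term divides it; move ½yz² to the remainder.
  leading term yz: no divisor's leading term divides it; move 7yz to the remainder.
  leading term y: no divisor's leading term divides it; move 6y to the remainder.
  leading term z²: no divisor's leading term divides it; move ⅛z² to the remainder.
  leading term z: no divisor's leading term divides it; move -⅞z to the remainder.
  remainder ½yz² + 7yz + 6y + ⅛z² - ⅞z ≠ 0; add h_3 = ½yz² + 7yz + 6y + ⅛z² - ⅞z to the basis.

S(f_1,h_3): lcm = xyz². S = -14xyz - 12xy - ¼xz² + 7/4xz + ½yz³ + ⅛z³ - ⅞z².
  leading term xyz: subtract (7/4z)·f_1 from -14xyz - 12xy - ¼xz² + 7/4xz + ½yz³ + ⅛z³ - ⅞z² → -12xy - ¼xz² + 7/4xz + ½yz³ + 7yz² + ⅛z³ + ⅞z² - 49/4z
  leading term xy: subtract (3/2)·f_1 from -12xy - ¼xz² + 7/4xz + ½yz³ + 7yz² + ⅛z³ + ⅞z² - 49/4z → -¼xz² + 7/4xz + ½yz³ + 7yz² + 6yz + ⅛z³ + ⅞z² - 43/4z - 21/2
  leading term xz²: subtract (-¼z)·f_2 from -¼xz² + 7/4xz + ½yz³ + 7yz² + 6yz + ⅛z³ + ⅞z² - 43/4z - 21/2 → 7/4xz + ½yz³ + 7yz² + 6yz + ⅛z³ - ⅞z² - 49/4z - 21/2
  leading term xz: subtract (7/4)·f_2 from 7/4xz + ½yz³ + 7yz² + 6yz + ⅛z³ - ⅞z² - 49/4z - 21/2 → ½yz³ + 7yz² + 6yz + ⅛z³ - ⅞z²
  leading term yz³: subtract (z)·h_3 from ½yz³ + 7yz² + 6yz + ⅛z³ - ⅞z² → 0
  remainder 0.

S(f_2,h_3): lcm = xyz². S = -14xyz - 12xy - ¼xz² + 7/4xz - 7yz² - 6yz.
  leading term xyz: subtract (7/4z)·f_1 from -14xyz - 12xy - ¼xz² + 7/4xz - 7yz² - 6yz → -12xy - ¼xz² + 7/4xz - 6yz + 7/4z² - 49/4z
  leading term xy: subtract (3/2)·f_1 from -12xy - ¼xz² + 7/4xz - 6yz + 7/4z² - 49/4z → -¼xz² + 7/4xz + 7/4z² - 43/4z - 21/2
  leading term xz²: subtract (-¼z)·f_2 from -¼xz² + 7/4xz + 7/4z² - 43/4z - 21/2 → 7/4xz - 49/4z - 21/2
  leading term xz: subtract (7/4)·f_2 from 7/4xz - 49/4z - 21/2 → 0
  remainder 0.

Every S-polynomial of the final basis reduces to 0, so we have a Gröbner basis.
Inter-reduce: drop elements whose leading term is divisible by another's, tail-reduce, and make monic.
Reduced Gröbner basis: {xy + ½yz + ⅛z - ⅞, xz - 7z - 6, yz² + 14yz + 12y + ¼z² - 7/4z}.
Label its elements g_1 = xy + ½yz + ⅛z - ⅞, g_2 = xz - 7z - 6, g_3 = yz² + 14yz + 12y + ¼z² - 7/4z.

Reduce p = -xy - ½yz - ⅛z + 15/8 modulo G:
  leading term xy: subtract (-1)·g_1 from -xy - ½yz - ⅛z + 15/8 → 1
  leading term 1: no divisor's leading term divides it; move 1 to the remainder.
  normal form = 1.
The normal form is nonzero, so p ∉ I. Since p minus its normal form lies in I, I + (p) = I + (r) where r = 1; decide whether this ideal is the whole ring.
Here r = 1 is a nonzero constant, hence a unit: 1 ∈ I + (p), the Gröbner basis of I + (p) is {1}, and the enlarged system has no common solution — adjoining p is inconsistent.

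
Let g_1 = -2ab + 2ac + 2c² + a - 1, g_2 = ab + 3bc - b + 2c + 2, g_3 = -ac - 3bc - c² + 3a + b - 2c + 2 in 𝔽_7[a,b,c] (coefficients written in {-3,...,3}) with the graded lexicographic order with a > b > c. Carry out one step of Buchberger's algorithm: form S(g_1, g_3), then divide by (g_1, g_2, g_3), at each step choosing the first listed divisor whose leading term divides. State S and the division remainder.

lcm(LM(g_1), LM(g_3)) = abc.
S = (lcm/LT(g_1))·g_1 − (lcm/LT(g_3))·g_3 = -ac² - 3b²c - bc² - c³ + 3ab + 3ac + b² - 2bc + 2b - 3c.
Reduce S modulo (g_1, g_2, g_3) in that order:
  leading term ac²: subtract (c)·g_3 from -ac² - 3b²c - bc² - c³ + 3ab + 3ac + b² - 2bc + 2b - 3c → -3b²c + 2bc² + 3ab + b² - 3bc + 2c² + 2b + 2c
  leading term b²c: no divisor's leading term divides it; move -3b²c to the remainder.
  leading term bc²: no divisor's leading term divides it; move 2bc² to the remainder.
  leading term ab: subtract (2)·g_1 from 3ab + b² - 3bc + 2c² + 2b + 2c → 3ac + b² - 3bc - 2c² - 2a + 2b + 2c + 2
  leading term ac: subtract (-3)·g_3 from 3ac + b² - 3bc - 2c² - 2a + 2b + 2c + 2 → b² + 2bc + 2c² - 2b + 3c + 1
  leading term b²: no divisor's leading term divides it; move b² to the remainder.
  leading term bc: no divisor's leading term divides it; move 2bc to the remainder.
  leading term c²: no divisor's leading term divides it; move 2c² to the remainder.
  leading term b: no divisor's leading term divides it; move -2b to the remainder.
  leading term c: no divisor's leading term divides it; move 3c to the remainder.
  leading term 1: no divisor's leading term divides it; move 1 to the remainder.
The remainder -3b²c + 2bc² + b² + 2bc + 2c² - 2b + 3c + 1 is nonzero, so it would be added as the next basis element.

S(g_1, g_3) = -ac² - 3b²c - bc² - c³ + 3ab + 3ac + b² - 2bc + 2b - 3c; remainder on division = -3b²c + 2bc² + b² + 2bc + 2c² - 2b + 3c + 1.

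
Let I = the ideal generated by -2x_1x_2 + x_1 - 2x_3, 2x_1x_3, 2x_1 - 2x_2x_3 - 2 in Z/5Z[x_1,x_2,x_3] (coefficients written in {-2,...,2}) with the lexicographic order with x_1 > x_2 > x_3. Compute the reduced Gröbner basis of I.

G = {x_1 - 1, x_2 + 2, x_3}

f_1 = -2x_1x_2 + x_1 - 2x_3, LT = x_1x_2.
f_2 = 2x_1x_3, LT = x_1x_3.
f_3 = 2x_1 - 2x_2x_3 - 2, LT = x_1.

S(f_1,f_2): lcm = x_1x_2x_3. S = 2x_1x_3 + x_3^2.
  reduce S modulo (f_1, f_2, f_3):
  remainder x_3^2 ≠ 0; add g_4 = x_3^2 to the basis.

S(f_1,f_3): lcm = x_1x_2. S = 2x_1 + x_2^2x_3 + x_2 + x_3.
  reduce S modulo (f_1, f_2, f_3, g_4):
  remainder x_2^2x_3 + 2x_2x_3 + x_2 + x_3 + 2 ≠ 0; add g_5 = x_2^2x_3 + 2x_2x_3 + x_2 + x_3 + 2 to the basis.

S(f_2,f_3): lcm = x_1x_3. S = x_2x_3^2 + x_3.
  reduce S modulo (f_1, f_2, f_3, g_4, g_5):
  remainder x_3 ≠ 0; add g_6 = x_3 to the basis.

S(g_5,g_6): lcm = x_2^2x_3. S = 2x_2x_3 + x_2 + x_3 + 2.
  reduce S modulo (f_1, f_2, f_3, g_4, g_5, g_6):
  remainder x_2 + 2 ≠ 0; add g_7 = x_2 + 2 to the basis.

The other S-polynomials (S(f_1,g_4), S(f_2,g_4), S(f_3,g_4), S(f_1,g_5), S(f_2,g_5), S(f_3,g_5), S(g_4,g_5), S(f_1,g_6), S(f_2,g_6), S(f_3,g_6), S(g_4,g_6), S(f_1,g_7), S(f_2,g_7), S(f_3,g_7), S(g_4,g_7), S(g_5,g_7), S(g_6,g_7)) all reduce to 0 modulo the current basis, so we have a Gröbner basis.
Inter-reduce: drop elements whose leading term is divisible by another's, tail-reduce, and make monic.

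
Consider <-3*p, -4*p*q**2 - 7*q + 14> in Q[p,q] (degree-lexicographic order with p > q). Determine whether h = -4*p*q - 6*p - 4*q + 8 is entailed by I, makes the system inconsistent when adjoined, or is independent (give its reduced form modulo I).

-4*p*q - 6*p - 4*q + 8 lies in I (it reduces to 0).

First compute the reduced Gröbner basis of I by Buchberger's algorithm.
f_1 = -3*p, LT = p.
f_2 = -4*p*q**2 - 7*q + 14, LT = p*q**2.

S(f_1,f_2): lcm = p*q**2. S = -7/4*q + 7/2.
  leading term q: no divisor's leading term divides it; move -7/4*q to the remainder.
  leading term 1: no divisor's leading term divides it; move 7/2 to the remainder.
  remainder -7/4*q + 7/2 ≠ 0; add k_3 = -7/4*q + 7/2 to the basis.

S(f_1,k_3): leading monomials are coprime, so the S-polynomial reduces to 0 (Buchberger's first criterion).
S(f_2,k_3): lcm = p*q**2. S = 2*p*q + 7/4*q - 7/2.
  leading term p*q: subtract (-2/3*q)·f_1 from 2*p*q + 7/4*q - 7/2 → 7/4*q - 7/2
  leading term q: subtract (-1)·k_3 from 7/4*q - 7/2 → 0
  remainder 0.

Every S-polynomial of the final basis reduces to 0, so we have a Gröbner basis.
Inter-reduce: drop elements whose leading term is divisible by another's, tail-reduce, and make monic.
Reduced Gröbner basis: {p, q - 2}.
Label its elements g_1 = p, g_2 = q - 2.

Reduce h = -4*p*q - 6*p - 4*q + 8 modulo G:
  leading term p*q: subtract (-4*q)·g_1 from -4*p*q - 6*p - 4*q + 8 → -6*p - 4*q + 8
  leading term p: subtract (-6)·g_1 from -6*p - 4*q + 8 → -4*q + 8
  leading term q: subtract (-4)·g_2 from -4*q + 8 → 0
  normal form = 0.
Since the normal form is 0, h ∈ I.

Ideal membership is decidable via reduction modulo a Gröbner basis.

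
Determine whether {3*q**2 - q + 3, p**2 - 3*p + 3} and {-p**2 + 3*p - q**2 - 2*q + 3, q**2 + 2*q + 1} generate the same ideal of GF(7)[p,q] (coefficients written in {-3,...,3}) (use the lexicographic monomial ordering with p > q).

Equality of ideals is decidable: compute both reduced Gröbner bases (unique for the ordering) and check whether they agree.
Buchberger on the first generating set:
f_1 = 3*q**2 - q + 3, LT = q**2.
f_2 = p**2 - 3*p + 3, LT = p**2.

The S-polynomials (S(f_1,f_2)) all reduce to 0 modulo the current basis, so we have a Gröbner basis.
Inter-reduce: drop elements whose leading term is divisible by another's, tail-reduce, and make monic.
Reduced Gröbner basis: {p**2 - 3*p + 3, q**2 + 2*q + 1}.

Buchberger on the second generating set:
h_1 = -p**2 + 3*p - q**2 - 2*q + 3, LT = p**2.
h_2 = q**2 + 2*q + 1, LT = q**2.

The S-polynomials (S(h_1,h_2)) all reduce to 0 modulo the current basis, so we have a Gröbner basis.
Inter-reduce: drop elements whose leading term is divisible by another's, tail-reduce, and make monic.
Reduced Gröbner basis: {p**2 - 3*p + 3, q**2 + 2*q + 1}.

Same reduced basis, so the two generating sets span the same ideal.
The choice of monomial ordering does not affect the verdict — as long as both bases are computed under the same ordering, their equality decides ideal equality.

Yes, the ideals are equal.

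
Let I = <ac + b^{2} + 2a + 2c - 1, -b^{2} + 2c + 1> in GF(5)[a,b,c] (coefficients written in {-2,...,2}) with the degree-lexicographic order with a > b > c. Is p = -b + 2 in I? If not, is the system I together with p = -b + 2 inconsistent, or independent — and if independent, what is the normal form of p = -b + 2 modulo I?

First compute the reduced Gröbner basis of I by Buchberger's algorithm.
f_1 = ac + b^{2} + 2a + 2c - 1, LT = ac.
f_2 = -b^{2} + 2c + 1, LT = b^{2}.

S(f_1,f_2): leading monomials are coprime, so the S-polynomial reduces to 0 (Buchberger's first criterion).
Every S-polynomial of the final basis reduces to 0, so we have a Gröbner basis.
Inter-reduce: drop elements whose leading term is divisible by another's, tail-reduce, and make monic.
Reduced Gröbner basis: {ac + 2a - c, b^{2} - 2c - 1}.
Label its elements g_1 = ac + 2a - c, g_2 = b^{2} - 2c - 1.

Reduce p = -b + 2 modulo G:
  leading term b: no divisor's leading term divides it; move -b to the remainder.
  leading term 1: no divisor's leading term divides it; move 2 to the remainder.
  normal form = -b + 2.
The normal form is nonzero, so p ∉ I. Since p minus its normal form lies in I, I + (p) = I + (r) where r = -b + 2; decide whether this ideal is the whole ring.
Run Buchberger on G together with r (pairs among the g_i already reduce to 0 since G is a Gröbner basis):
g_1 = ac + 2a - c, LT = ac.
g_2 = b^{2} - 2c - 1, LT = b^{2}.
r = -b + 2, LT = b.

S(g_1,g_2): leading monomials are coprime, so the S-polynomial reduces to 0 (Buchberger's first criterion).
S(g_1,r): leading monomials are coprime, so the S-polynomial reduces to 0 (Buchberger's first criterion).
S(g_2,r): lcm = b^{2}. S = 2b - 2c - 1.
  leading term b: subtract (-2)·r from 2b - 2c - 1 → -2c - 2
  leading term c: no divisor's leading term divides it; move -2c to the remainder.
  leading term 1: no divisor's leading term divides it; move -2 to the remainder.
  remainder -2c - 2 ≠ 0; add m_4 = -2c - 2 to the basis.

S(g_1,m_4): lcm = ac. S = a - c.
  leading term a: no divisor's leading term divides it; move a to the remainder.
  leading term c: subtract (-2)·m_4 from -c → 1
  leading term 1: no divisor's leading term divides it; move 1 to the remainder.
  remainder a + 1 ≠ 0; add m_5 = a + 1 to the basis.

S(g_2,m_4): leading monomials are coprime, so the S-polynomial reduces to 0 (Buchberger's first criterion).
S(r,m_4): leading monomials are coprime, so the S-polynomial reduces to 0 (Buchberger's first criterion).
S(g_1,m_5): lcm = ac. S = 2a - 2c.
  leading term a: subtract (2)·m_5 from 2a - 2c → -2c - 2
  leading term c: subtract (1)·m_4 from -2c - 2 → 0
  remainder 0.

S(g_2,m_5): leading monomials are coprime, so the S-polynomial reduces to 0 (Buchberger's first criterion).
S(r,m_5): leading monomials are coprime, so the S-polynomial reduces to 0 (Buchberger's first criterion).
S(m_4,m_5): leading monomials are coprime, so the S-polynomial reduces to 0 (Buchberger's first criterion).
Every S-polynomial of the final basis reduces to 0, so we have a Gröbner basis.
Inter-reduce: drop elements whose leading term is divisible by another's, tail-reduce, and make monic.
Reduced Gröbner basis: {a + 1, b - 2, c + 1}.
The reduced Gröbner basis of I + (p) is {a + 1, b - 2, c + 1} ≠ {1}, a proper ideal, so the enlarged system stays consistent: p is independent of I, with normal form -b + 2.

-b + 2 is independent of I; its normal form modulo I is -b + 2.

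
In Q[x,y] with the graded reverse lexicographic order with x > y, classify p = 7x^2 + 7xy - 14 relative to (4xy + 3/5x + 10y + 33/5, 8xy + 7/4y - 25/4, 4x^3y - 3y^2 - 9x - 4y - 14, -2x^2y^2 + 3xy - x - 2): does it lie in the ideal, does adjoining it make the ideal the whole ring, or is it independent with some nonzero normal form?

7x^2 + 7xy - 14 lies in I (it reduces to 0).

First compute the reduced Gröbner basis of I by Buchberger's algorithm.
f_1 = 4xy + 3/5x + 10y + 33/5, LT = xy.
f_2 = 8xy + 7/4y - 25/4, LT = xy.
f_3 = 4x^3y - 3y^2 - 9x - 4y - 14, LT = x^3y.
f_4 = -2x^2y^2 + 3xy - x - 2, LT = x^2y^2.

S(f_1,f_2): lcm = xy. S = 3/20x + 73/32y + 389/160.
  leading term x: no divisor's leading term divides it; move 3/20x to the remainder.
  leading term y: no divisor's leading term divides it; move 73/32y to the remainder.
  leading term 1: no divisor's leading term divides it; move 389/160 to the remainder.
  remainder 3/20x + 73/32y + 389/160 ≠ 0; add h_5 = 3/20x + 73/32y + 389/160 to the basis.

S(f_1,f_3): lcm = x^3y. S = 3/20x^3 + 5/2x^2y + 33/20x^2 + 3/4y^2 + 9/4x + y + 7/2.
  leading term x^3: subtract (x^2)·h_5 from 3/20x^3 + 5/2x^2y + 33/20x^2 + 3/4y^2 + 9/4x + y + 7/2 → 7/32x^2y - 25/32x^2 + 3/4y^2 + 9/4x + y + 7/2
  leading term x^2y: subtract (7/128x)·f_1 from 7/32x^2y - 25/32x^2 + 3/4y^2 + 9/4x + y + 7/2 → -521/640x^2 - 35/64xy + 3/4y^2 + 1209/640x + y + 7/2
  leading term x^2: subtract (-521/96x)·h_5 from -521/640x^2 - 35/64xy + 3/4y^2 + 1209/640x + y + 7/2 → 36353/3072xy + 3/4y^2 + 46337/3072x + y + 7/2
  leading term xy: subtract (36353/12288)·f_1 from 36353/3072xy + 3/4y^2 + 46337/3072x + y + 7/2 → 3/4y^2 + 817681/61440x - 175621/6144y - 328203/20480
  leading term y^2: no divisor's leading term divides it; move 3/4y^2 to the remainder.
  leading term x: subtract (817681/9216)·h_5 from 817681/61440x - 175621/6144y - 328203/20480 → -68120521/294912y - 68341705/294912
  leading term y: no divisor's leading term divides it; move -68120521/294912y to the remainder.
  leading term 1: no divisor's leading term divides it; move -68341705/294912 to the remainder.
  remainder 3/4y^2 - 68120521/294912y - 68341705/294912 ≠ 0; add h_6 = 3/4y^2 - 68120521/294912y - 68341705/294912 to the basis.

S(f_1,f_4): lcm = x^2y^2. S = 3/20x^2y + 5/2xy^2 + 63/20xy - 1/2x - 1.
  leading term x^2y: subtract (3/80x)·f_1 from 3/20x^2y + 5/2xy^2 + 63/20xy - 1/2x - 1 → 5/2xy^2 - 9/400x^2 + 111/40xy - 299/400x - 1
  leading term xy^2: subtract (5/8y)·f_1 from 5/2xy^2 - 9/400x^2 + 111/40xy - 299/400x - 1 → -9/400x^2 + 12/5xy - 25/4y^2 - 299/400x - 33/8y - 1
  leading term x^2: subtract (-3/20x)·h_5 from -9/400x^2 + 12/5xy - 25/4y^2 - 299/400x - 33/8y - 1 → 351/128xy - 25/4y^2 - 49/128x - 33/8y - 1
  leading term xy: subtract (351/512)·f_1 from 351/128xy - 25/4y^2 - 49/128x - 33/8y - 1 → -25/4y^2 - 2033/2560x - 2811/256y - 14143/2560
  leading term y^2: subtract (-25/3)·h_6 from -25/4y^2 - 2033/2560x - 2811/256y - 14143/2560 → -2033/2560x - 1712727841/884736y - 8567152229/4423680
  leading term x: subtract (-2033/384)·h_5 from -2033/2560x - 1712727841/884736y - 8567152229/4423680 → -1702042393/884736y - 1702042393/884736
  leading term y: no divisor's leading term divides it; move -1702042393/884736y to the remainder.
  leading term 1: no divisor's leading term divides it; move -1702042393/884736 to the remainder.
  remainder -1702042393/884736y - 1702042393/884736 ≠ 0; add h_7 = -1702042393/884736y - 1702042393/884736 to the basis.

The other S-polynomials (S(f_2,f_3), S(f_2,f_4), S(f_3,f_4), S(f_1,h_5), S(f_2,h_5), S(f_3,h_5), S(f_4,h_5), S(f_1,h_6), S(f_2,h_6), S(f_3,h_6), S(f_4,h_6), S(h_5,h_6), S(f_1,h_7), S(f_2,h_7), S(f_3,h_7), S(f_4,h_7), S(h_5,h_7), S(h_6,h_7)) all reduce to 0 modulo the current basis, so we have a Gröbner basis.
Inter-reduce: drop elements whose leading term is divisible by another's, tail-reduce, and make monic.
Reduced Gröbner basis: {x + 1, y + 1}.
Label its elements g_1 = x + 1, g_2 = y + 1.

Reduce p = 7x^2 + 7xy - 14 modulo G:
  leading term x^2: subtract (7x)·g_1 from 7x^2 + 7xy - 14 → 7xy - 7x - 14
  leading term xy: subtract (7y)·g_1 from 7xy - 7x - 14 → -7x - 7y - 14
  leading term x: subtract (-7)·g_1 from -7x - 7y - 14 → -7y - 7
  leading term y: subtract (-7)·g_2 from -7y - 7 → 0
  normal form = 0.
Since the normal form is 0, p ∈ I.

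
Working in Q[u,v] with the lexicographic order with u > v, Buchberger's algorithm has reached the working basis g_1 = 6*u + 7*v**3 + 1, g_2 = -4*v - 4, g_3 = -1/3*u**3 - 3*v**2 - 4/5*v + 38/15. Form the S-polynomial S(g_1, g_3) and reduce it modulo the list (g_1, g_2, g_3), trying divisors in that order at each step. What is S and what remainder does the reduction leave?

lcm(LM(g_1), LM(g_3)) = u**3.
S = (lcm/LT(g_1))·g_1 − (lcm/LT(g_3))·g_3 = 7/6*u**2*v**3 + 1/6*u**2 - 9*v**2 - 12/5*v + 38/5.
Reduce S modulo (g_1, g_2, g_3) in that order:
  leading term u**2*v**3: subtract (7/36*u*v**3)·g_1 from 7/6*u**2*v**3 + 1/6*u**2 - 9*v**2 - 12/5*v + 38/5 → 1/6*u**2 - 49/36*u*v**6 - 7/36*u*v**3 - 9*v**2 - 12/5*v + 38/5
  leading term u**2: subtract (1/36*u)·g_1 from 1/6*u**2 - 49/36*u*v**6 - 7/36*u*v**3 - 9*v**2 - 12/5*v + 38/5 → -49/36*u*v**6 - 7/18*u*v**3 - 1/36*u - 9*v**2 - 12/5*v + 38/5
  leading term u*v**6: subtract (-49/216*v**6)·g_1 from -49/36*u*v**6 - 7/18*u*v**3 - 1/36*u - 9*v**2 - 12/5*v + 38/5 → -7/18*u*v**3 - 1/36*u + 343/216*v**9 + 49/216*v**6 - 9*v**2 - 12/5*v + 38/5
  leading term u*v**3: subtract (-7/108*v**3)·g_1 from -7/18*u*v**3 - 1/36*u + 343/216*v**9 + 49/216*v**6 - 9*v**2 - 12/5*v + 38/5 → -1/36*u + 343/216*v**9 + 49/72*v**6 + 7/108*v**3 - 9*v**2 - 12/5*v + 38/5
  leading term u: subtract (-1/216)·g_1 from -1/36*u + 343/216*v**9 + 49/72*v**6 + 7/108*v**3 - 9*v**2 - 12/5*v + 38/5 → 343/216*v**9 + 49/72*v**6 + 7/72*v**3 - 9*v**2 - 12/5*v + 8213/1080
  leading term v**9: subtract (-343/864*v**8)·g_2 from 343/216*v**9 + 49/72*v**6 + 7/72*v**3 - 9*v**2 - 12/5*v + 8213/1080 → -343/216*v**8 + 49/72*v**6 + 7/72*v**3 - 9*v**2 - 12/5*v + 8213/1080
  leading term v**8: subtract (343/864*v**7)·g_2 from -343/216*v**8 + 49/72*v**6 + 7/72*v**3 - 9*v**2 - 12/5*v + 8213/1080 → 343/216*v**7 + 49/72*v**6 + 7/72*v**3 - 9*v**2 - 12/5*v + 8213/1080
  leading term v**7: subtract (-343/864*v**6)·g_2 from 343/216*v**7 + 49/72*v**6 + 7/72*v**3 - 9*v**2 - 12/5*v + 8213/1080 → -49/54*v**6 + 7/72*v**3 - 9*v**2 - 12/5*v + 8213/1080
  leading term v**6: subtract (49/216*v**5)·g_2 from -49/54*v**6 + 7/72*v**3 - 9*v**2 - 12/5*v + 8213/1080 → 49/54*v**5 + 7/72*v**3 - 9*v**2 - 12/5*v + 8213/1080
  leading term v**5: subtract (-49/216*v**4)·g_2 from 49/54*v**5 + 7/72*v**3 - 9*v**2 - 12/5*v + 8213/1080 → -49/54*v**4 + 7/72*v**3 - 9*v**2 - 12/5*v + 8213/1080
  leading term v**4: subtract (49/216*v**3)·g_2 from -49/54*v**4 + 7/72*v**3 - 9*v**2 - 12/5*v + 8213/1080 → 217/216*v**3 - 9*v**2 - 12/5*v + 8213/1080
  leading term v**3: subtract (-217/864*v**2)·g_2 from 217/216*v**3 - 9*v**2 - 12/5*v + 8213/1080 → -2161/216*v**2 - 12/5*v + 8213/1080
  leading term v**2: subtract (2161/864*v)·g_2 from -2161/216*v**2 - 12/5*v + 8213/1080 → 8213/1080*v + 8213/1080
  leading term v: subtract (-8213/4320)·g_2 from 8213/1080*v + 8213/1080 → 0
The remainder is 0, so this S-polynomial contributes no new basis element.

S(g_1, g_3) = 7/6*u**2*v**3 + 1/6*u**2 - 9*v**2 - 12/5*v + 38/5; remainder on division = 0.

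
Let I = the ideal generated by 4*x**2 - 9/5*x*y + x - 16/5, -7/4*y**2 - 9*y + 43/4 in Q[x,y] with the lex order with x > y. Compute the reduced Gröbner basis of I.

G = {x**2 - 9/20*x*y + 1/4*x - 4/5, y**2 + 36/7*y - 43/7}

f_1 = 4*x**2 - 9/5*x*y + x - 16/5, LT = x**2.
f_2 = -7/4*y**2 - 9*y + 43/4, LT = y**2.

S(f_1,f_2): leading monomials are coprime, so the S-polynomial reduces to 0 (Buchberger's first criterion).
Every S-polynomial of the final basis reduces to 0, so we have a Gröbner basis.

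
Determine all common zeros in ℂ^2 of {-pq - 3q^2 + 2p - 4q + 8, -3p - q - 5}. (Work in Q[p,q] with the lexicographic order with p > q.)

{(-1, -2), (-47/24, 7/8)}

Compute a lex Gröbner basis by Buchberger's algorithm.
f_1 = -pq + 2p - 3q^2 - 4q + 8, LT = pq.
f_2 = -3p - q - 5, LT = p.

S(f_1,f_2): lcm = pq. S = -2p + 8/3q^2 + 7/3q - 8.
  leading term p: subtract (2/3)·f_2 from -2p + 8/3q^2 + 7/3q - 8 → 8/3q^2 + 3q - 14/3
  leading term q^2: no divisor's leading term divides it; move 8/3q^2 to the remainder.
  leading term q: no divisor's leading term divides it; move 3q to the remainder.
  leading term 1: no divisor's leading term divides it; move -14/3 to the remainder.
  remainder 8/3q^2 + 3q - 14/3 ≠ 0; add h_3 = 8/3q^2 + 3q - 14/3 to the basis.

The other S-polynomials (S(f_1,h_3), S(f_2,h_3)) all reduce to 0 modulo the current basis, so we have a Gröbner basis.
Inter-reduce: drop elements whose leading term is divisible by another's, tail-reduce, and make monic.
Reduced Gröbner basis: {p + 1/3q + 5/3, q^2 + 9/8q - 7/4}.

Since the basis is lex-ordered, q^2 + 9/8q - 7/4 is univariate in q. Its roots are {-2, 7/8}. Back-substituting each root into the other basis elements fixes the other coordinates.
  q = -2: the earlier basis element becomes p + 1 = 0, giving p = -1 — point (-1, -2).
  q = 7/8: the earlier basis element becomes p + 47/24 = 0, giving p = -47/24 — point (-47/24, 7/8).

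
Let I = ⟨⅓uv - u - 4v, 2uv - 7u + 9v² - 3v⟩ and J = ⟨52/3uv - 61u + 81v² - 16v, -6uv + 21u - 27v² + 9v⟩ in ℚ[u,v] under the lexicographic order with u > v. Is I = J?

For a fixed monomial order, each ideal has a unique reduced Gröbner basis; comparing bases decides equality.
Buchberger on the first generating set:
f_1 = ⅓uv - u - 4v, LT = uv.
f_2 = 2uv - 7u + 9v² - 3v, LT = uv.

S(f_1,f_2): lcm = uv. S = ½u - 9/2v² - 21/2v.
  leading term u: no divisor's leading term divides it; move ½u to the remainder.
  leading term v²: no divisor's leading term divides it; move -9/2v² to the remainder.
  leading term v: no divisor's leading term divides it; move -21/2v to the remainder.
  remainder ½u - 9/2v² - 21/2v ≠ 0; add g_3 = ½u - 9/2v² - 21/2v to the basis.

S(f_1,g_3): lcm = uv. S = -3u + 9v³ + 21v² - 12v.
  leading term u: subtract (-6)·g_3 from -3u + 9v³ + 21v² - 12v → 9v³ - 6v² - 75v
  leading term v³: no divisor's leading term divides it; move 9v³ to the remainder.
  leading term v²: no divisor's leading term divides it; move -6v² to the remainder.
  leading term v: no divisor's leading term divides it; move -75v to the remainder.
  remainder 9v³ - 6v² - 75v ≠ 0; add g_4 = 9v³ - 6v² - 75v to the basis.

The other S-polynomials (S(f_2,g_3), S(f_1,g_4), S(f_2,g_4), S(g_3,g_4)) all reduce to 0 modulo the current basis, so we have a Gröbner basis.
Inter-reduce: drop elements whose leading term is divisible by another's, tail-reduce, and make monic.
Reduced Gröbner basis: {u - 9v² - 21v, v³ - ⅔v² - 25/3v}.

Buchberger on the second generating set:
h_1 = 52/3uv - 61u + 81v² - 16v, LT = uv.
h_2 = -6uv + 21u - 27v² + 9v, LT = uv.

S(h_1,h_2): lcm = uv. S = -1/52u + 9/52v² + 15/26v.
  leading term u: no divisor's leading term divides it; move -1/52u to the remainder.
  leading term v²: no divisor's leading term divides it; move 9/52v² to the remainder.
  leading term v: no divisor's leading term divides it; move 15/26v to the remainder.
  remainder -1/52u + 9/52v² + 15/26v ≠ 0; add k_3 = -1/52u + 9/52v² + 15/26v to the basis.

S(h_1,k_3): lcm = uv. S = -183/52u + 9v³ + 1803/52v² - 12/13v.
  leading term u: subtract (183)·k_3 from -183/52u + 9v³ + 1803/52v² - 12/13v → 9v³ + 3v² - 213/2v
  leading term v³: no divisor's leading term divides it; move 9v³ to the remainder.
  leading term v²: no divisor's leading term divides it; move 3v² to the remainder.
  leading term v: no divisor's leading term divides it; move -213/2v to the remainder.
  remainder 9v³ + 3v² - 213/2v ≠ 0; add k_4 = 9v³ + 3v² - 213/2v to the basis.

The other S-polynomials (S(h_2,k_3), S(h_1,k_4), S(h_2,k_4), S(k_3,k_4)) all reduce to 0 modulo the current basis, so we have a Gröbner basis.
Inter-reduce: drop elements whose leading term is divisible by another's, tail-reduce, and make monic.
Reduced Gröbner basis: {u - 9v² - 30v, v³ + ⅓v² - 71/6v}.

These differ, so the ideals are not equal.
The choice of monomial ordering does not affect the verdict — as long as both bases are computed under the same ordering, their equality decides ideal equality.

No, the ideals differ.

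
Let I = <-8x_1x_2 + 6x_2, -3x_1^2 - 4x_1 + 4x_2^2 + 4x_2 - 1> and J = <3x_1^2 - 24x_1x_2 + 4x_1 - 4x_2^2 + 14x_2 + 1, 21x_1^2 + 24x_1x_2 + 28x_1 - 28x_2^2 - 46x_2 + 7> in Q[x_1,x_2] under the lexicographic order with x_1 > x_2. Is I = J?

Yes, the ideals are equal.

Since reduced Gröbner bases are canonical representatives of ideals under a given ordering, it suffices to compute and compare them.
Buchberger on the first generating set:
f_1 = -8x_1x_2 + 6x_2, LT = x_1x_2.
f_2 = -3x_1^2 - 4x_1 + 4x_2^2 + 4x_2 - 1, LT = x_1^2.

S(f_1,f_2): lcm = x_1^2x_2. S = -25/12x_1x_2 + 4/3x_2^3 + 4/3x_2^2 - 1/3x_2.
  leading term x_1x_2: subtract (25/96)·f_1 from -25/12x_1x_2 + 4/3x_2^3 + 4/3x_2^2 - 1/3x_2 → 4/3x_2^3 + 4/3x_2^2 - 91/48x_2
  leading term x_2^3: no divisor's leading term divides it; move 4/3x_2^3 to the remainder.
  leading term x_2^2: no divisor's leading term divides it; move 4/3x_2^2 to the remainder.
  leading term x_2: no divisor's leading term divides it; move -91/48x_2 to the remainder.
  remainder 4/3x_2^3 + 4/3x_2^2 - 91/48x_2 ≠ 0; add g_3 = 4/3x_2^3 + 4/3x_2^2 - 91/48x_2 to the basis.

The other S-polynomials (S(f_1,g_3), S(f_2,g_3)) all reduce to 0 modulo the current basis, so we have a Gröbner basis.
Inter-reduce: drop elements whose leading term is divisible by another's, tail-reduce, and make monic.
Reduced Gröbner basis: {x_1^2 + 4/3x_1 - 4/3x_2^2 - 4/3x_2 + 1/3, x_1x_2 - 3/4x_2, x_2^3 + x_2^2 - 91/64x_2}.

Buchberger on the second generating set:
h_1 = 3x_1^2 - 24x_1x_2 + 4x_1 - 4x_2^2 + 14x_2 + 1, LT = x_1^2.
h_2 = 21x_1^2 + 24x_1x_2 + 28x_1 - 28x_2^2 - 46x_2 + 7, LT = x_1^2.

S(h_1,h_2): lcm = x_1^2. S = -64/7x_1x_2 + 48/7x_2.
  leading term x_1x_2: no divisor's leading term divides it; move -64/7x_1x_2 to the remainder.
  leading term x_2: no divisor's leading term divides it; move 48/7x_2 to the remainder.
  remainder -64/7x_1x_2 + 48/7x_2 ≠ 0; add k_3 = -64/7x_1x_2 + 48/7x_2 to the basis.

S(h_1,k_3): lcm = x_1^2x_2. S = -8x_1x_2^2 + 25/12x_1x_2 - 4/3x_2^3 + 14/3x_2^2 + 1/3x_2.
  leading term x_1x_2^2: subtract (7/8x_2)·k_3 from -8x_1x_2^2 + 25/12x_1x_2 - 4/3x_2^3 + 14/3x_2^2 + 1/3x_2 → 25/12x_1x_2 - 4/3x_2^3 - 4/3x_2^2 + 1/3x_2
  leading term x_1x_2: subtract (-175/768)·k_3 from 25/12x_1x_2 - 4/3x_2^3 - 4/3x_2^2 + 1/3x_2 → -4/3x_2^3 - 4/3x_2^2 + 91/48x_2
  leading term x_2^3: no divisor's leading term divides it; move -4/3x_2^3 to the remainder.
  leading term x_2^2: no divisor's leading term divides it; move -4/3x_2^2 to the remainder.
  leading term x_2: no divisor's leading term divides it; move 91/48x_2 to the remainder.
  remainder -4/3x_2^3 - 4/3x_2^2 + 91/48x_2 ≠ 0; add k_4 = -4/3x_2^3 - 4/3x_2^2 + 91/48x_2 to the basis.

The other S-polynomials (S(h_2,k_3), S(h_1,k_4), S(h_2,k_4), S(k_3,k_4)) all reduce to 0 modulo the current basis, so we have a Gröbner basis.
Inter-reduce: drop elements whose leading term is divisible by another's, tail-reduce, and make monic.
Reduced Gröbner basis: {x_1^2 + 4/3x_1 - 4/3x_2^2 - 4/3x_2 + 1/3, x_1x_2 - 3/4x_2, x_2^3 + x_2^2 - 91/64x_2}.

The two bases agree; hence the ideals are identical.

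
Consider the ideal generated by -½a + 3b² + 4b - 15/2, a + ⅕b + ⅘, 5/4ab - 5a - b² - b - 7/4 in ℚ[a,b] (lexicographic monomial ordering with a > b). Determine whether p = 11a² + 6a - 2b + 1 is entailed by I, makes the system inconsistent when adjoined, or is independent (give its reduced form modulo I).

Adjoining 11a² + 6a - 2b + 1 makes the ideal the whole ring: the system is inconsistent.

First compute the reduced Gröbner basis of I by Buchberger's algorithm.
f_1 = -½a + 3b² + 4b - 15/2, LT = a.
f_2 = a + ⅕b + ⅘, LT = a.
f_3 = 5/4ab - 5a - b² - b - 7/4, LT = ab.

S(f_1,f_2): lcm = a. S = -6b² - 41/5b + 71/5.
  leading term b²: no divisor's leading term divides it; move -6b² to the remainder.
  leading term b: no divisor's leading term divides it; move -41/5b to the remainder.
  leading term 1: no divisor's leading term divides it; move 71/5 to the remainder.
  remainder -6b² - 41/5b + 71/5 ≠ 0; add h_4 = -6b² - 41/5b + 71/5 to the basis.

S(f_1,f_3): lcm = ab. S = 4a - 6b³ - 36/5b² + 79/5b + 7/5.
  leading term a: subtract (-8)·f_1 from 4a - 6b³ - 36/5b² + 79/5b + 7/5 → -6b³ + 84/5b² + 239/5b - 293/5
  leading term b³: subtract (b)·h_4 from -6b³ + 84/5b² + 239/5b - 293/5 → 25b² + 168/5b - 293/5
  leading term b²: subtract (-25/6)·h_4 from 25b² + 168/5b - 293/5 → -17/30b + 17/30
  leading term b: no divisor's leading term divides it; move -17/30b to the remainder.
  leading term 1: no divisor's leading term divides it; move 17/30 to the remainder.
  remainder -17/30b + 17/30 ≠ 0; add h_5 = -17/30b + 17/30 to the basis.

The other S-polynomials (S(f_2,f_3), S(f_1,h_4), S(f_2,h_4), S(f_3,h_4), S(f_1,h_5), S(f_2,h_5), S(f_3,h_5), S(h_4,h_5)) all reduce to 0 modulo the current basis, so we have a Gröbner basis.
Inter-reduce: drop elements whose leading term is divisible by another's, tail-reduce, and make monic.
Reduced Gröbner basis: {a + 1, b - 1}.
Label its elements g_1 = a + 1, g_2 = b - 1.

Reduce p = 11a² + 6a - 2b + 1 modulo G:
  leading term a²: subtract (11a)·g_1 from 11a² + 6a - 2b + 1 → -5a - 2b + 1
  leading term a: subtract (-5)·g_1 from -5a - 2b + 1 → -2b + 6
  leading term b: subtract (-2)·g_2 from -2b + 6 → 4
  leading term 1: no divisor's leading term divides it; move 4 to the remainder.
  normal form = 4.
The normal form is nonzero, so p ∉ I. Since p minus its normal form lies in I, I + (p) = I + (r) where r = 4; decide whether this ideal is the whole ring.
Here r = 4 is a nonzero constant, hence a unit: 1 ∈ I + (p), the Gröbner basis of I + (p) is {1}, and the enlarged system has no common solution — adjoining p is inconsistent.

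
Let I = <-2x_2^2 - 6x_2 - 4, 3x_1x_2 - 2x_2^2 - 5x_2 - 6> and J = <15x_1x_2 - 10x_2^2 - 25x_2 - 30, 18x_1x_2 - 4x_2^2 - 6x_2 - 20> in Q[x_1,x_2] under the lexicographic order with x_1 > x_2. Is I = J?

Since reduced Gröbner bases are canonical representatives of ideals under a given ordering, it suffices to compute and compare them.
Buchberger on the first generating set:
f_1 = -2x_2^2 - 6x_2 - 4, LT = x_2^2.
f_2 = 3x_1x_2 - 2x_2^2 - 5x_2 - 6, LT = x_1x_2.

S(f_1,f_2): lcm = x_1x_2^2. S = 3x_1x_2 + 2x_1 + 2/3x_2^3 + 5/3x_2^2 + 2x_2.
  reduce S modulo (f_1, f_2):
  remainder 2x_1 + 2/3x_2 + 8/3 ≠ 0; add g_3 = 2x_1 + 2/3x_2 + 8/3 to the basis.

The other S-polynomials (S(f_1,g_3), S(f_2,g_3)) all reduce to 0 modulo the current basis, so we have a Gröbner basis.
Inter-reduce: drop elements whose leading term is divisible by another's, tail-reduce, and make monic.
Reduced Gröbner basis: {x_1 + 1/3x_2 + 4/3, x_2^2 + 3x_2 + 2}.

Buchberger on the second generating set:
h_1 = 15x_1x_2 - 10x_2^2 - 25x_2 - 30, LT = x_1x_2.
h_2 = 18x_1x_2 - 4x_2^2 - 6x_2 - 20, LT = x_1x_2.

S(h_1,h_2): lcm = x_1x_2. S = -4/9x_2^2 - 4/3x_2 - 8/9.
  reduce S modulo (h_1, h_2):
  remainder -4/9x_2^2 - 4/3x_2 - 8/9 ≠ 0; add k_3 = -4/9x_2^2 - 4/3x_2 - 8/9 to the basis.

S(h_1,k_3): lcm = x_1x_2^2. S = -3x_1x_2 - 2x_1 - 2/3x_2^3 - 5/3x_2^2 - 2x_2.
  reduce S modulo (h_1, h_2, k_3):
  remainder -2x_1 - 2/3x_2 - 8/3 ≠ 0; add k_4 = -2x_1 - 2/3x_2 - 8/3 to the basis.

The other S-polynomials (S(h_2,k_3), S(h_1,k_4), S(h_2,k_4), S(k_3,k_4)) all reduce to 0 modulo the current basis, so we have a Gröbner basis.
Inter-reduce: drop elements whose leading term is divisible by another's, tail-reduce, and make monic.
Reduced Gröbner basis: {x_1 + 1/3x_2 + 4/3, x_2^2 + 3x_2 + 2}.

Same reduced basis, so the two generating sets span the same ideal.
The choice of monomial ordering does not affect the verdict — as long as both bases are computed under the same ordering, their equality decides ideal equality.

Yes, the ideals are equal.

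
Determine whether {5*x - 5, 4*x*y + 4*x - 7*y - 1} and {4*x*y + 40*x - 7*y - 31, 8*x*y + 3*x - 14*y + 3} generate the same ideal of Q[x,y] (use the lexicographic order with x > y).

No, the ideals differ.

For a fixed monomial order, each ideal has a unique reduced Gröbner basis; comparing bases decides equality.
Buchberger on the first generating set:
f_1 = 5*x - 5, LT = x.
f_2 = 4*x*y + 4*x - 7*y - 1, LT = x*y.

S(f_1,f_2): lcm = x*y. S = -x + 3/4*y + 1/4.
  leading term x: subtract (-1/5)·f_1 from -x + 3/4*y + 1/4 → 3/4*y - 3/4
  leading term y: no divisor's leading term divides it; move 3/4*y to the remainder.
  leading term 1: no divisor's leading term divides it; move -3/4 to the remainder.
  remainder 3/4*y - 3/4 ≠ 0; add g_3 = 3/4*y - 3/4 to the basis.

The other S-polynomials (S(f_1,g_3), S(f_2,g_3)) all reduce to 0 modulo the current basis, so we have a Gröbner basis.
Inter-reduce: drop elements whose leading term is divisible by another's, tail-reduce, and make monic.
Reduced Gröbner basis: {x - 1, y - 1}.

Buchberger on the second generating set:
h_1 = 4*x*y + 40*x - 7*y - 31, LT = x*y.
h_2 = 8*x*y + 3*x - 14*y + 3, LT = x*y.

S(h_1,h_2): lcm = x*y. S = 77/8*x - 65/8.
  leading term x: no divisor's leading term divides it; move 77/8*x to the remainder.
  leading term 1: no divisor's leading term divides it; move -65/8 to the remainder.
  remainder 77/8*x - 65/8 ≠ 0; add k_3 = 77/8*x - 65/8 to the basis.

S(h_1,k_3): lcm = x*y. S = 10*x - 279/308*y - 31/4.
  leading term x: subtract (80/77)·k_3 from 10*x - 279/308*y - 31/4 → -279/308*y + 213/308
  leading term y: no divisor's leading term divides it; move -279/308*y to the remainder.
  leading term 1: no divisor's leading term divides it; move 213/308 to the remainder.
  remainder -279/308*y + 213/308 ≠ 0; add k_4 = -279/308*y + 213/308 to the basis.

The other S-polynomials (S(h_2,k_3), S(h_1,k_4), S(h_2,k_4), S(k_3,k_4)) all reduce to 0 modulo the current basis, so we have a Gröbner basis.
Inter-reduce: drop elements whose leading term is divisible by another's, tail-reduce, and make monic.
Reduced Gröbner basis: {x - 65/77, y - 71/93}.

Since the reduced bases disagree, the two ideals are not the same.
The choice of monomial ordering does not affect the verdict — as long as both bases are computed under the same ordering, their equality decides ideal equality.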